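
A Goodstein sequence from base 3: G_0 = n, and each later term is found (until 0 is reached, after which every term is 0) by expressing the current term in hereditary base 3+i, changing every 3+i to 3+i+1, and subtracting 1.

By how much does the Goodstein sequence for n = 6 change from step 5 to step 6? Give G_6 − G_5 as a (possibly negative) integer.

-1

step 0: 6 = 2·3; sub 4 for 3: 2·4; = 8; G_1 = 8−1 = 7
step 1: 7 = 4 + 3; sub 5 for 4: 5 + 3; = 8; G_2 = 8−1 = 7
step 2: 7 = 5 + 2; sub 6 for 5: 6 + 2; = 8; G_3 = 8−1 = 7
step 3: 7 = 6 + 1; sub 7 for 6: 7 + 1; = 8; G_4 = 8−1 = 7
step 4: 7 = 7; sub 8 for 7: 8; = 8; G_5 = 8−1 = 7
step 5: 7 = 7; sub 9 for 8: 7; = 7; G_6 = 7−1 = 6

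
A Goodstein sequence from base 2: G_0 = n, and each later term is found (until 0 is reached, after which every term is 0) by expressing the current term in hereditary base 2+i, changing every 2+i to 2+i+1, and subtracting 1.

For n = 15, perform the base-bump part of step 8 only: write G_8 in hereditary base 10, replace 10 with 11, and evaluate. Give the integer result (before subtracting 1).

3138578427935

(0) 15|_2 = 2^(2 + 1) + 2^2 + 2 + 1 ↦ 3^(3 + 1) + 3^3 + 3 + 1|_3 = 112 ⇒ 111
(1) 111|_3 = 3^(3 + 1) + 3^3 + 3 ↦ 4^(4 + 1) + 4^4 + 4|_4 = 1284 ⇒ 1283
(2) 1283|_4 = 4^(4 + 1) + 4^4 + 3 ↦ 5^(5 + 1) + 5^5 + 3|_5 = 18753 ⇒ 18752
(3) 18752|_5 = 5^(5 + 1) + 5^5 + 2 ↦ 6^(6 + 1) + 6^6 + 2|_6 = 326594 ⇒ 326593
(4) 326593|_6 = 6^(6 + 1) + 6^6 + 1 ↦ 7^(7 + 1) + 7^7 + 1|_7 = 6588345 ⇒ 6588344
(5) 6588344|_7 = 7^(7 + 1) + 7^7 ↦ 8^(8 + 1) + 8^8|_8 = 150994944 ⇒ 150994943
(6) 150994943|_8 = 8^(8 + 1) + 7·8^7 + 7·8^6 + 7·8^5 + 7·8^4 + 7·8^3 + 7·8^2 + 7·8 + 7 ↦ 9^(9 + 1) + 7·9^7 + 7·9^6 + 7·9^5 + 7·9^4 + 7·9^3 + 7·9^2 + 7·9 + 7|_9 = 3524450281 ⇒ 3524450280
(7) 3524450280|_9 = 9^(9 + 1) + 7·9^7 + 7·9^6 + 7·9^5 + 7·9^4 + 7·9^3 + 7·9^2 + 7·9 + 6 ↦ 10^(10 + 1) + 7·10^7 + 7·10^6 + 7·10^5 + 7·10^4 + 7·10^3 + 7·10^2 + 7·10 + 6|_10 = 100077777776 ⇒ 100077777775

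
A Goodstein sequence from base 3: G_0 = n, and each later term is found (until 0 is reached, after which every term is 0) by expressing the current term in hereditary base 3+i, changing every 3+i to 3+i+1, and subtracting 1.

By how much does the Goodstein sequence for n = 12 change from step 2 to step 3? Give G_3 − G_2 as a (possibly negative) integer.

12 —HB3→ 3^2 + 3 —bump→ 4^2 + 4 = 20 —(−1)→ 19
19 —HB4→ 4^2 + 3 —bump→ 5^2 + 3 = 28 —(−1)→ 27
27 —HB5→ 5^2 + 2 —bump→ 6^2 + 2 = 38 —(−1)→ 37

10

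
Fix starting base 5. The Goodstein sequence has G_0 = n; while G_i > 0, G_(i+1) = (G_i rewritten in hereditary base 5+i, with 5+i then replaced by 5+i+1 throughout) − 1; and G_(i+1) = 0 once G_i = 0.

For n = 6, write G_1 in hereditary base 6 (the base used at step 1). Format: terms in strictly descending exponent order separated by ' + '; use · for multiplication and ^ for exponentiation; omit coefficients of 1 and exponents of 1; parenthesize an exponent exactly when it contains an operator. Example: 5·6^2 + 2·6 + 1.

6

G_0=6  [base 5] 5 + 1  →[5↦6]→  6 + 1 = 7  −1 ⇒ G_1=6
G_1=6  [base 6] 6  →[6↦7]→  7 = 7  −1 ⇒ G_2=6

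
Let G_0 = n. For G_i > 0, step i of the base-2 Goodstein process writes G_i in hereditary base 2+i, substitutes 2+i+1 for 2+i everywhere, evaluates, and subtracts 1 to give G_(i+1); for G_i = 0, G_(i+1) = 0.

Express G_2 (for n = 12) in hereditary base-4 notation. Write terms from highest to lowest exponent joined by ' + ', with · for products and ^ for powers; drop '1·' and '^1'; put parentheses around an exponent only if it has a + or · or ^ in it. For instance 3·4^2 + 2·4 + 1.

(0) 12|_2 = 2^(2 + 1) + 2^2 ↦ 3^(3 + 1) + 3^3|_3 = 108 ⇒ 107
(1) 107|_3 = 3^(3 + 1) + 2·3^2 + 2·3 + 2 ↦ 4^(4 + 1) + 2·4^2 + 2·4 + 2|_4 = 1066 ⇒ 1065
(2) 1065|_4 = 4^(4 + 1) + 2·4^2 + 2·4 + 1 ↦ 5^(5 + 1) + 2·5^2 + 2·5 + 1|_5 = 15686 ⇒ 15685

4^(4 + 1) + 2·4^2 + 2·4 + 1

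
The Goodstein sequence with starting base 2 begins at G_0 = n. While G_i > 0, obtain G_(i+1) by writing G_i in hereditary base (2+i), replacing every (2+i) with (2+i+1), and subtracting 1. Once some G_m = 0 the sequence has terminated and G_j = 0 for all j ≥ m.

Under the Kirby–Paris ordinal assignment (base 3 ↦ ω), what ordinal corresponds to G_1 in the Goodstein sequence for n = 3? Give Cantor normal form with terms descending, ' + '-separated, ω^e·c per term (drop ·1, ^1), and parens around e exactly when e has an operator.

G_0=3  [base 2] 2 + 1  →[2↦3]→  3 + 1 = 4  −1 ⇒ G_1=3
G_1=3  [base 3] 3  →[3↦4]→  4 = 4  −1 ⇒ G_2=3

ω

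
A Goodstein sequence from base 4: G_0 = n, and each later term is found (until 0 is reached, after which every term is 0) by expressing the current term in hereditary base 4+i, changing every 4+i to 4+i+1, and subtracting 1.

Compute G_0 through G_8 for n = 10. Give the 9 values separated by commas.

G_0 = 10. HB_4(10) = 2·4 + 2. Bump = 12. G_1 = 11.
G_1 = 11. HB_5(11) = 2·5 + 1. Bump = 13. G_2 = 12.
G_2 = 12. HB_6(12) = 2·6. Bump = 14. G_3 = 13.
G_3 = 13. HB_7(13) = 7 + 6. Bump = 14. G_4 = 13.
G_4 = 13. HB_8(13) = 8 + 5. Bump = 14. G_5 = 13.
G_5 = 13. HB_9(13) = 9 + 4. Bump = 14. G_6 = 13.
G_6 = 13. HB_10(13) = 10 + 3. Bump = 14. G_7 = 13.
G_7 = 13. HB_11(13) = 11 + 2. Bump = 14. G_8 = 13.

10, 11, 12, 13, 13, 13, 13, 13, 13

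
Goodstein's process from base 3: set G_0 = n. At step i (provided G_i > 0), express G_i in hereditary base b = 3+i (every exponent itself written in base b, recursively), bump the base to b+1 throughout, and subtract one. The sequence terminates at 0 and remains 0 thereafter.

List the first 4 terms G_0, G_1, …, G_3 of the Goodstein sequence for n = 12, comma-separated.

12, 19, 27, 37

G_0=12  [base 3] 3^2 + 3  →[3↦4]→  4^2 + 4 = 20  −1 ⇒ G_1=19
G_1=19  [base 4] 4^2 + 3  →[4↦5]→  5^2 + 3 = 28  −1 ⇒ G_2=27
G_2=27  [base 5] 5^2 + 2  →[5↦6]→  6^2 + 2 = 38  −1 ⇒ G_3=37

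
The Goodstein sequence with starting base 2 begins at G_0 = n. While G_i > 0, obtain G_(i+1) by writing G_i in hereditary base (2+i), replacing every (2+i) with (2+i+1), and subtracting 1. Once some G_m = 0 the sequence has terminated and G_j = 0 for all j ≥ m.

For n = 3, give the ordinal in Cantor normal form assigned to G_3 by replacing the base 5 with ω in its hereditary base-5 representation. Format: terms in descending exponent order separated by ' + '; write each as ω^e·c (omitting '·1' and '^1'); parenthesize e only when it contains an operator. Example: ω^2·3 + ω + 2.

base 2: 3 = 2 + 1; at 3: 3 + 1 = 4; next = 3
base 3: 3 = 3; at 4: 4 = 4; next = 3
base 4: 3 = 3; at 5: 3 = 3; next = 2
base 5: 2 = 2; at 6: 2 = 2; next = 1

2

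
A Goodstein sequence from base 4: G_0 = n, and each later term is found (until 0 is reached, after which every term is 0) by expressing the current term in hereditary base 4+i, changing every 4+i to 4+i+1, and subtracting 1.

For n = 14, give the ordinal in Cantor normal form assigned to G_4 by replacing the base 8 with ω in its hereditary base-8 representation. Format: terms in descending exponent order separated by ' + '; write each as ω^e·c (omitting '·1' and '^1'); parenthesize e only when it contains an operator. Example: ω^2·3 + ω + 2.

step 0: 14 = 3·4 + 2; sub 5 for 4: 3·5 + 2; = 17; G_1 = 17−1 = 16
step 1: 16 = 3·5 + 1; sub 6 for 5: 3·6 + 1; = 19; G_2 = 19−1 = 18
step 2: 18 = 3·6; sub 7 for 6: 3·7; = 21; G_3 = 21−1 = 20
step 3: 20 = 2·7 + 6; sub 8 for 7: 2·8 + 6; = 22; G_4 = 22−1 = 21
step 4: 21 = 2·8 + 5; sub 9 for 8: 2·9 + 5; = 23; G_5 = 23−1 = 22

ω·2 + 5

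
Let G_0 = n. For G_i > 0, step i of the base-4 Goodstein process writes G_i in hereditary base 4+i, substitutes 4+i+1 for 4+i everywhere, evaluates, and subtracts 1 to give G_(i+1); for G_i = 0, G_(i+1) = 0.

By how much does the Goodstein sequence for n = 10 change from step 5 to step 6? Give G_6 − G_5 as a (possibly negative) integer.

0

G_0=10  [base 4] 2·4 + 2  →[4↦5]→  2·5 + 2 = 12  −1 ⇒ G_1=11
G_1=11  [base 5] 2·5 + 1  →[5↦6]→  2·6 + 1 = 13  −1 ⇒ G_2=12
G_2=12  [base 6] 2·6  →[6↦7]→  2·7 = 14  −1 ⇒ G_3=13
G_3=13  [base 7] 7 + 6  →[7↦8]→  8 + 6 = 14  −1 ⇒ G_4=13
G_4=13  [base 8] 8 + 5  →[8↦9]→  9 + 5 = 14  −1 ⇒ G_5=13
G_5=13  [base 9] 9 + 4  →[9↦10]→  10 + 4 = 14  −1 ⇒ G_6=13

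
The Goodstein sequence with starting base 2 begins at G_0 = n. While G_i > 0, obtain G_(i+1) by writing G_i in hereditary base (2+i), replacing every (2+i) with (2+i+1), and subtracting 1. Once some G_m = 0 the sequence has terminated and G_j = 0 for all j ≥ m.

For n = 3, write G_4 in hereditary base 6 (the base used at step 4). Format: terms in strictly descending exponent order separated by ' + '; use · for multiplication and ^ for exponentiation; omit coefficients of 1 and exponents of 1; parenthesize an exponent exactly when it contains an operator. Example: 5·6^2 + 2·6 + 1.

1

step 0: 3 = 2 + 1; sub 3 for 2: 3 + 1; = 4; G_1 = 4−1 = 3
step 1: 3 = 3; sub 4 for 3: 4; = 4; G_2 = 4−1 = 3
step 2: 3 = 3; sub 5 for 4: 3; = 3; G_3 = 3−1 = 2
step 3: 2 = 2; sub 6 for 5: 2; = 2; G_4 = 2−1 = 1
step 4: 1 = 1; sub 7 for 6: 1; = 1; G_5 = 1−1 = 0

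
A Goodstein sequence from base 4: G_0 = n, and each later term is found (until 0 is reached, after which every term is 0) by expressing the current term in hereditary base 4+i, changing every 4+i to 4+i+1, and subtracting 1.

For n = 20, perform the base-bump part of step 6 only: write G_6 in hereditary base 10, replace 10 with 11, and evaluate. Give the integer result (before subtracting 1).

[0] 20 ≡ 4^2 + 4 (base 4). Lift 5: 30. −1: 29.
[1] 29 ≡ 5^2 + 4 (base 5). Lift 6: 40. −1: 39.
[2] 39 ≡ 6^2 + 3 (base 6). Lift 7: 52. −1: 51.
[3] 51 ≡ 7^2 + 2 (base 7). Lift 8: 66. −1: 65.
[4] 65 ≡ 8^2 + 1 (base 8). Lift 9: 82. −1: 81.
[5] 81 ≡ 9^2 (base 9). Lift 10: 100. −1: 99.
[6] 99 ≡ 9·10 + 9 (base 10). Lift 11: 108. −1: 107.

108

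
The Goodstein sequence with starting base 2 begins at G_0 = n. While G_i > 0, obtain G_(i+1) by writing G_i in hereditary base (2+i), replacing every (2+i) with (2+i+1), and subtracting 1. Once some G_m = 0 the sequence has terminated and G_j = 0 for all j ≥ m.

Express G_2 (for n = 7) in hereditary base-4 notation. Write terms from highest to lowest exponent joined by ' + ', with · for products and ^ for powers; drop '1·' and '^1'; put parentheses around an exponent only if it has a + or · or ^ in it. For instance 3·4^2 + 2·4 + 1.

i=0: 7 = 2^2 + 2 + 1 (b=2); 2→3: 3^3 + 3 + 1 = 31; 31−1 = 30
i=1: 30 = 3^3 + 3 (b=3); 3→4: 4^4 + 4 = 260; 260−1 = 259
i=2: 259 = 4^4 + 3 (b=4); 4→5: 5^5 + 3 = 3128; 3128−1 = 3127

4^4 + 3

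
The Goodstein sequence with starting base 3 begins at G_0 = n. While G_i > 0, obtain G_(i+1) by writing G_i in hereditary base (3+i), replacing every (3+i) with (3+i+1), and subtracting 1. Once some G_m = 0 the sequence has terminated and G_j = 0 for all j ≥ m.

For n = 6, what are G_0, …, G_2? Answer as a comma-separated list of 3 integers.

step 0: 6 = 2·3; sub 4 for 3: 2·4; = 8; G_1 = 8−1 = 7
step 1: 7 = 4 + 3; sub 5 for 4: 5 + 3; = 8; G_2 = 8−1 = 7

6, 7, 7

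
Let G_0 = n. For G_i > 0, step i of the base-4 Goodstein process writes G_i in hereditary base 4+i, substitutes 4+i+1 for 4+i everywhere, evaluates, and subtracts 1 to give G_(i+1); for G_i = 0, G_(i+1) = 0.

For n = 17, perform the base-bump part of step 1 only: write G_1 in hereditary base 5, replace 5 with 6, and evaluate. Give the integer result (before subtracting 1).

17 —HB4→ 4^2 + 1 —bump→ 5^2 + 1 = 26 —(−1)→ 25
25 —HB5→ 5^2 —bump→ 6^2 = 36 —(−1)→ 35

36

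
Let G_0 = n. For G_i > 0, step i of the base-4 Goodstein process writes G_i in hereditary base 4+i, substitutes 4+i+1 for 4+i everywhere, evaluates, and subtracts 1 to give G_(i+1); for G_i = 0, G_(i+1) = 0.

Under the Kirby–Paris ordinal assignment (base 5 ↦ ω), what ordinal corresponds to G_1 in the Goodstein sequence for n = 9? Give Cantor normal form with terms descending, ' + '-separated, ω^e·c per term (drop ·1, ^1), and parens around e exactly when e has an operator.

ω·2

(0) 9|_4 = 2·4 + 1 ↦ 2·5 + 1|_5 = 11 ⇒ 10
(1) 10|_5 = 2·5 ↦ 2·6|_6 = 12 ⇒ 11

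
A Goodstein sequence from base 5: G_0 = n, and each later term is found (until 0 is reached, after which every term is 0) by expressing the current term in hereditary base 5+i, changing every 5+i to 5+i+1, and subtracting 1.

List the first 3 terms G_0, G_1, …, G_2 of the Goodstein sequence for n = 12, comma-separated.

step 0: 12 = 2·5 + 2; sub 6 for 5: 2·6 + 2; = 14; G_1 = 14−1 = 13
step 1: 13 = 2·6 + 1; sub 7 for 6: 2·7 + 1; = 15; G_2 = 15−1 = 14

12, 13, 14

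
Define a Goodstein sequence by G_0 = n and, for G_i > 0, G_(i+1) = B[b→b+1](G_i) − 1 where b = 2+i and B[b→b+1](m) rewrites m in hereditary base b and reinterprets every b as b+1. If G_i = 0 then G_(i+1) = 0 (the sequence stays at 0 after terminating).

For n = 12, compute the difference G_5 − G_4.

5484891

i=0: 12 = 2^(2 + 1) + 2^2 (b=2); 2→3: 3^(3 + 1) + 3^3 = 108; 108−1 = 107
i=1: 107 = 3^(3 + 1) + 2·3^2 + 2·3 + 2 (b=3); 3→4: 4^(4 + 1) + 2·4^2 + 2·4 + 2 = 1066; 1066−1 = 1065
i=2: 1065 = 4^(4 + 1) + 2·4^2 + 2·4 + 1 (b=4); 4→5: 5^(5 + 1) + 2·5^2 + 2·5 + 1 = 15686; 15686−1 = 15685
i=3: 15685 = 5^(5 + 1) + 2·5^2 + 2·5 (b=5); 5→6: 6^(6 + 1) + 2·6^2 + 2·6 = 280020; 280020−1 = 280019
i=4: 280019 = 6^(6 + 1) + 2·6^2 + 6 + 5 (b=6); 6→7: 7^(7 + 1) + 2·7^2 + 7 + 5 = 5764911; 5764911−1 = 5764910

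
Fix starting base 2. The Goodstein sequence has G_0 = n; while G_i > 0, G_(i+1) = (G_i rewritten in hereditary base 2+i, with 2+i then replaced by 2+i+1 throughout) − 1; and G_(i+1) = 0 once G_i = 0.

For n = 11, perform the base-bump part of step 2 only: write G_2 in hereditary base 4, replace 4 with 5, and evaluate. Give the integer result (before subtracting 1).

(0) 11|_2 = 2^(2 + 1) + 2 + 1 ↦ 3^(3 + 1) + 3 + 1|_3 = 85 ⇒ 84
(1) 84|_3 = 3^(3 + 1) + 3 ↦ 4^(4 + 1) + 4|_4 = 1028 ⇒ 1027
(2) 1027|_4 = 4^(4 + 1) + 3 ↦ 5^(5 + 1) + 3|_5 = 15628 ⇒ 15627

15628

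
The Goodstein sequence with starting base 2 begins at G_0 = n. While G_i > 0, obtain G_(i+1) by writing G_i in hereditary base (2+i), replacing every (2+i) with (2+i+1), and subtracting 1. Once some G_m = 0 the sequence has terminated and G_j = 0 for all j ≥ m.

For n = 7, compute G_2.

step 0: 7 = 2^2 + 2 + 1; sub 3 for 2: 3^3 + 3 + 1; = 31; G_1 = 31−1 = 30
step 1: 30 = 3^3 + 3; sub 4 for 3: 4^4 + 4; = 260; G_2 = 260−1 = 259
step 2: 259 = 4^4 + 3; sub 5 for 4: 5^5 + 3; = 3128; G_3 = 3128−1 = 3127

259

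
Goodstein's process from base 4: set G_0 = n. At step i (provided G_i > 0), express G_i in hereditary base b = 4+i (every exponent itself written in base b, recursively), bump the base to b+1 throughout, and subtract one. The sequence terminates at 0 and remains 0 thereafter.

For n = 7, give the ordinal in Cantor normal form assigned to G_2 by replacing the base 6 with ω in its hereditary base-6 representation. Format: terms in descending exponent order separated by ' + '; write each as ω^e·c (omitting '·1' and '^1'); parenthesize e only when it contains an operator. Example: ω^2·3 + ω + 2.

base 4: 7 = 4 + 3; at 5: 5 + 3 = 8; next = 7
base 5: 7 = 5 + 2; at 6: 6 + 2 = 8; next = 7
base 6: 7 = 6 + 1; at 7: 7 + 1 = 8; next = 7

ω + 1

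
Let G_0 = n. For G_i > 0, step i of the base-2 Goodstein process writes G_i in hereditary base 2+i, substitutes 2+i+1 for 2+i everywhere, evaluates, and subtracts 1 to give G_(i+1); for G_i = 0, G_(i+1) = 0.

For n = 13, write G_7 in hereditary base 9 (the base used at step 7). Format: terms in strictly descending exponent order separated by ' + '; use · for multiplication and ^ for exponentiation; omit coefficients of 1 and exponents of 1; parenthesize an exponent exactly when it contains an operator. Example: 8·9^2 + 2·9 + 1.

G_0=13  [base 2] 2^(2 + 1) + 2^2 + 1  →[2↦3]→  3^(3 + 1) + 3^3 + 1 = 109  −1 ⇒ G_1=108
G_1=108  [base 3] 3^(3 + 1) + 3^3  →[3↦4]→  4^(4 + 1) + 4^4 = 1280  −1 ⇒ G_2=1279
G_2=1279  [base 4] 4^(4 + 1) + 3·4^3 + 3·4^2 + 3·4 + 3  →[4↦5]→  5^(5 + 1) + 3·5^3 + 3·5^2 + 3·5 + 3 = 16093  −1 ⇒ G_3=16092
G_3=16092  [base 5] 5^(5 + 1) + 3·5^3 + 3·5^2 + 3·5 + 2  →[5↦6]→  6^(6 + 1) + 3·6^3 + 3·6^2 + 3·6 + 2 = 280712  −1 ⇒ G_4=280711
G_4=280711  [base 6] 6^(6 + 1) + 3·6^3 + 3·6^2 + 3·6 + 1  →[6↦7]→  7^(7 + 1) + 3·7^3 + 3·7^2 + 3·7 + 1 = 5765999  −1 ⇒ G_5=5765998
G_5=5765998  [base 7] 7^(7 + 1) + 3·7^3 + 3·7^2 + 3·7  →[7↦8]→  8^(8 + 1) + 3·8^3 + 3·8^2 + 3·8 = 134219480  −1 ⇒ G_6=134219479
G_6=134219479  [base 8] 8^(8 + 1) + 3·8^3 + 3·8^2 + 2·8 + 7  →[8↦9]→  9^(9 + 1) + 3·9^3 + 3·9^2 + 2·9 + 7 = 3486786856  −1 ⇒ G_7=3486786855

9^(9 + 1) + 3·9^3 + 3·9^2 + 2·9 + 6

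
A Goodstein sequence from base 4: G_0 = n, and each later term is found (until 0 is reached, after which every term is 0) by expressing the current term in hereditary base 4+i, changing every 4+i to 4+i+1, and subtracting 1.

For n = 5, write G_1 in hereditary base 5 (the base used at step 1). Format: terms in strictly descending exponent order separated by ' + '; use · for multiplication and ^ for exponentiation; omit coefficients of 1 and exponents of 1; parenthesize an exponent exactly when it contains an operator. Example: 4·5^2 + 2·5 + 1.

5

step 0: 5 = 4 + 1; sub 5 for 4: 5 + 1; = 6; G_1 = 6−1 = 5
step 1: 5 = 5; sub 6 for 5: 6; = 6; G_2 = 6−1 = 5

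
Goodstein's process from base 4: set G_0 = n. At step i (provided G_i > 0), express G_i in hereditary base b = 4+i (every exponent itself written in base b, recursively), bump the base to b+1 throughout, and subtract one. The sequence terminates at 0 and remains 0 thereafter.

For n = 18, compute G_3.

48

step 0: 18 = 4^2 + 2; sub 5 for 4: 5^2 + 2; = 27; G_1 = 27−1 = 26
step 1: 26 = 5^2 + 1; sub 6 for 5: 6^2 + 1; = 37; G_2 = 37−1 = 36
step 2: 36 = 6^2; sub 7 for 6: 7^2; = 49; G_3 = 49−1 = 48
step 3: 48 = 6·7 + 6; sub 8 for 7: 6·8 + 6; = 54; G_4 = 54−1 = 53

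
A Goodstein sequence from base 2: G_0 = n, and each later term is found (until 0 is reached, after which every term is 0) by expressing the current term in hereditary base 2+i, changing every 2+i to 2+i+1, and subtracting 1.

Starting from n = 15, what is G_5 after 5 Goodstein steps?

base 2: 15 = 2^(2 + 1) + 2^2 + 2 + 1; at 3: 3^(3 + 1) + 3^3 + 3 + 1 = 112; next = 111
base 3: 111 = 3^(3 + 1) + 3^3 + 3; at 4: 4^(4 + 1) + 4^4 + 4 = 1284; next = 1283
base 4: 1283 = 4^(4 + 1) + 4^4 + 3; at 5: 5^(5 + 1) + 5^5 + 3 = 18753; next = 18752
base 5: 18752 = 5^(5 + 1) + 5^5 + 2; at 6: 6^(6 + 1) + 6^6 + 2 = 326594; next = 326593
base 6: 326593 = 6^(6 + 1) + 6^6 + 1; at 7: 7^(7 + 1) + 7^7 + 1 = 6588345; next = 6588344
base 7: 6588344 = 7^(7 + 1) + 7^7; at 8: 8^(8 + 1) + 8^8 = 150994944; next = 150994943

6588344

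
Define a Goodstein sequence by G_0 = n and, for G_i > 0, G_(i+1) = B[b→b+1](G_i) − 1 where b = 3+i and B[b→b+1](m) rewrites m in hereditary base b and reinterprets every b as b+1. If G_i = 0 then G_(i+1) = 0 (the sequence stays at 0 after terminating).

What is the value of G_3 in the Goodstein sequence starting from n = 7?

7 —HB3→ 2·3 + 1 —bump→ 2·4 + 1 = 9 —(−1)→ 8
8 —HB4→ 2·4 —bump→ 2·5 = 10 —(−1)→ 9
9 —HB5→ 5 + 4 —bump→ 6 + 4 = 10 —(−1)→ 9
9 —HB6→ 6 + 3 —bump→ 7 + 3 = 10 —(−1)→ 9

9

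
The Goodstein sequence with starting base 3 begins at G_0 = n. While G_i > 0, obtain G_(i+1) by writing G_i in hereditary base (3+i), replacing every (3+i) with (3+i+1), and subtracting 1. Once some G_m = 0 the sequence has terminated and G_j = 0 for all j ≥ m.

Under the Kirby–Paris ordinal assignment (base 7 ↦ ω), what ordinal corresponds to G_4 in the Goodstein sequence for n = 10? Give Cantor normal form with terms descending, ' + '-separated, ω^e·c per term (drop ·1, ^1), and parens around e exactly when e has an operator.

(0) 10|_3 = 3^2 + 1 ↦ 4^2 + 1|_4 = 17 ⇒ 16
(1) 16|_4 = 4^2 ↦ 5^2|_5 = 25 ⇒ 24
(2) 24|_5 = 4·5 + 4 ↦ 4·6 + 4|_6 = 28 ⇒ 27
(3) 27|_6 = 4·6 + 3 ↦ 4·7 + 3|_7 = 31 ⇒ 30
(4) 30|_7 = 4·7 + 2 ↦ 4·8 + 2|_8 = 34 ⇒ 33

ω·4 + 2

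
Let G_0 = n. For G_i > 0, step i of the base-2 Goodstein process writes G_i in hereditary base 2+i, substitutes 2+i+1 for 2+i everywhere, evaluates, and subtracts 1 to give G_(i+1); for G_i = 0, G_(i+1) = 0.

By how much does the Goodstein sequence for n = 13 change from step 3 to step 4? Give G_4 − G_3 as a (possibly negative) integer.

264619

i=0: 13 = 2^(2 + 1) + 2^2 + 1 (b=2); 2→3: 3^(3 + 1) + 3^3 + 1 = 109; 109−1 = 108
i=1: 108 = 3^(3 + 1) + 3^3 (b=3); 3→4: 4^(4 + 1) + 4^4 = 1280; 1280−1 = 1279
i=2: 1279 = 4^(4 + 1) + 3·4^3 + 3·4^2 + 3·4 + 3 (b=4); 4→5: 5^(5 + 1) + 3·5^3 + 3·5^2 + 3·5 + 3 = 16093; 16093−1 = 16092
i=3: 16092 = 5^(5 + 1) + 3·5^3 + 3·5^2 + 3·5 + 2 (b=5); 5→6: 6^(6 + 1) + 3·6^3 + 3·6^2 + 3·6 + 2 = 280712; 280712−1 = 280711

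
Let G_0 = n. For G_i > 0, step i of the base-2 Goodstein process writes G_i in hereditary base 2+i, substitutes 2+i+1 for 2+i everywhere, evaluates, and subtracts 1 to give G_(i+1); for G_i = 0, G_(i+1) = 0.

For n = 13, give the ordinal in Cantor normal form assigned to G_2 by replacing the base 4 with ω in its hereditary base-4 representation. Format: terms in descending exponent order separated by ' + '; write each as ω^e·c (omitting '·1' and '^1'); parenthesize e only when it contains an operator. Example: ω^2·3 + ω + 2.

base 2: 13 = 2^(2 + 1) + 2^2 + 1; at 3: 3^(3 + 1) + 3^3 + 1 = 109; next = 108
base 3: 108 = 3^(3 + 1) + 3^3; at 4: 4^(4 + 1) + 4^4 = 1280; next = 1279
base 4: 1279 = 4^(4 + 1) + 3·4^3 + 3·4^2 + 3·4 + 3; at 5: 5^(5 + 1) + 3·5^3 + 3·5^2 + 3·5 + 3 = 16093; next = 16092

ω^(ω + 1) + ω^3·3 + ω^2·3 + ω·3 + 3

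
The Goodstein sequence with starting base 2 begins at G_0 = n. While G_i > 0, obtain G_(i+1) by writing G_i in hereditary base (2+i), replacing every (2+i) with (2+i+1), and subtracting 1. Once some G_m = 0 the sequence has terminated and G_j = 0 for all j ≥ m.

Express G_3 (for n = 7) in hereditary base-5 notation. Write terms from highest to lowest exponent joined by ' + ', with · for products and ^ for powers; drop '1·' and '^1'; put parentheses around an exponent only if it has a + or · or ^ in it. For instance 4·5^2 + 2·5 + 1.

5^5 + 2

i=0: 7 = 2^2 + 2 + 1 (b=2); 2→3: 3^3 + 3 + 1 = 31; 31−1 = 30
i=1: 30 = 3^3 + 3 (b=3); 3→4: 4^4 + 4 = 260; 260−1 = 259
i=2: 259 = 4^4 + 3 (b=4); 4→5: 5^5 + 3 = 3128; 3128−1 = 3127
i=3: 3127 = 5^5 + 2 (b=5); 5→6: 6^6 + 2 = 46658; 46658−1 = 46657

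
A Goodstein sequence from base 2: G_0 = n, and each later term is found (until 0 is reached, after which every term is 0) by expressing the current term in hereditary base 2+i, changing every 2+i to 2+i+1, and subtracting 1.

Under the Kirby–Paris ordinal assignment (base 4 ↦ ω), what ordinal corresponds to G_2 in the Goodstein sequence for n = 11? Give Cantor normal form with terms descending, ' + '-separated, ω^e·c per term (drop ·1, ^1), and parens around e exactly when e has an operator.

ω^(ω + 1) + 3

G_0 = 11. HB_2(11) = 2^(2 + 1) + 2 + 1. Bump = 85. G_1 = 84.
G_1 = 84. HB_3(84) = 3^(3 + 1) + 3. Bump = 1028. G_2 = 1027.
G_2 = 1027. HB_4(1027) = 4^(4 + 1) + 3. Bump = 15628. G_3 = 15627.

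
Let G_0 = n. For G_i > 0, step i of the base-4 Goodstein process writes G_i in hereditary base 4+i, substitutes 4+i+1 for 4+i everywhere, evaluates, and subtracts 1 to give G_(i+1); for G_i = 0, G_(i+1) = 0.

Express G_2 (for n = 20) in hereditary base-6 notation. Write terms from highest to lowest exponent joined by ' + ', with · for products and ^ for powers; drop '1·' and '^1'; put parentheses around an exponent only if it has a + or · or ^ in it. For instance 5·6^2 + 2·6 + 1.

6^2 + 3

G_0 = 20. HB_4(20) = 4^2 + 4. Bump = 30. G_1 = 29.
G_1 = 29. HB_5(29) = 5^2 + 4. Bump = 40. G_2 = 39.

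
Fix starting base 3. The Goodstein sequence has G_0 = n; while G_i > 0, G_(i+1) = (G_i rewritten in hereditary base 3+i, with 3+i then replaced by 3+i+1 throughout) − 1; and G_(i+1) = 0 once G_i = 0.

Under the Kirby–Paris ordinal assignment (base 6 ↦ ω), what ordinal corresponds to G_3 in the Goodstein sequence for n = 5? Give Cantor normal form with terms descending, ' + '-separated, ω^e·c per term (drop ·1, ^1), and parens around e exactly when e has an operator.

5

G_0=5  [base 3] 3 + 2  →[3↦4]→  4 + 2 = 6  −1 ⇒ G_1=5
G_1=5  [base 4] 4 + 1  →[4↦5]→  5 + 1 = 6  −1 ⇒ G_2=5
G_2=5  [base 5] 5  →[5↦6]→  6 = 6  −1 ⇒ G_3=5
G_3=5  [base 6] 5  →[6↦7]→  5 = 5  −1 ⇒ G_4=4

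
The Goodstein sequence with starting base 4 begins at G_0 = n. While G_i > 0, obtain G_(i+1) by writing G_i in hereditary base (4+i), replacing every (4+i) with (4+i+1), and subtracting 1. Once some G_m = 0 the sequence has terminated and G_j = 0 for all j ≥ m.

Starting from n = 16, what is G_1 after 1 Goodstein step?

step 0: 16 = 4^2; sub 5 for 4: 5^2; = 25; G_1 = 25−1 = 24
step 1: 24 = 4·5 + 4; sub 6 for 5: 4·6 + 4; = 28; G_2 = 28−1 = 27

24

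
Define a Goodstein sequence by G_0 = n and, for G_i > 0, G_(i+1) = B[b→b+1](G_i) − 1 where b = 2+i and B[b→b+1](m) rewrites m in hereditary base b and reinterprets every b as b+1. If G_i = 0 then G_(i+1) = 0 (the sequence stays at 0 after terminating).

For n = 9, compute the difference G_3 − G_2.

8819

i=0: 9 = 2^(2 + 1) + 1 (b=2); 2→3: 3^(3 + 1) + 1 = 82; 82−1 = 81
i=1: 81 = 3^(3 + 1) (b=3); 3→4: 4^(4 + 1) = 1024; 1024−1 = 1023
i=2: 1023 = 3·4^4 + 3·4^3 + 3·4^2 + 3·4 + 3 (b=4); 4→5: 3·5^5 + 3·5^3 + 3·5^2 + 3·5 + 3 = 9843; 9843−1 = 9842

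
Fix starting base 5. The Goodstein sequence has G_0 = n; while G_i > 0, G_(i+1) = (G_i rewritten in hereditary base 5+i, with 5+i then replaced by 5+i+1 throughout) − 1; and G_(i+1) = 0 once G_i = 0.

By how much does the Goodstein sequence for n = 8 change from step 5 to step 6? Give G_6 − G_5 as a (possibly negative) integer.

8 —HB5→ 5 + 3 —bump→ 6 + 3 = 9 —(−1)→ 8
8 —HB6→ 6 + 2 —bump→ 7 + 2 = 9 —(−1)→ 8
8 —HB7→ 7 + 1 —bump→ 8 + 1 = 9 —(−1)→ 8
8 —HB8→ 8 —bump→ 9 = 9 —(−1)→ 8
8 —HB9→ 8 —bump→ 8 = 8 —(−1)→ 7
7 —HB10→ 7 —bump→ 7 = 7 —(−1)→ 6

-1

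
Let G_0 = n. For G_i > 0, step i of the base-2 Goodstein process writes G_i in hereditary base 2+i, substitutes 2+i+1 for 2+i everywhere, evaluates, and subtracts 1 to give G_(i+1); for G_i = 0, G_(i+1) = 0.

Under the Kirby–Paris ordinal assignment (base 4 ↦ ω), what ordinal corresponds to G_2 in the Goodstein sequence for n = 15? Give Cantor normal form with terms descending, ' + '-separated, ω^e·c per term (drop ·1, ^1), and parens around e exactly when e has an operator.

G_0=15  [base 2] 2^(2 + 1) + 2^2 + 2 + 1  →[2↦3]→  3^(3 + 1) + 3^3 + 3 + 1 = 112  −1 ⇒ G_1=111
G_1=111  [base 3] 3^(3 + 1) + 3^3 + 3  →[3↦4]→  4^(4 + 1) + 4^4 + 4 = 1284  −1 ⇒ G_2=1283
G_2=1283  [base 4] 4^(4 + 1) + 4^4 + 3  →[4↦5]→  5^(5 + 1) + 5^5 + 3 = 18753  −1 ⇒ G_3=18752

ω^(ω + 1) + ω^ω + 3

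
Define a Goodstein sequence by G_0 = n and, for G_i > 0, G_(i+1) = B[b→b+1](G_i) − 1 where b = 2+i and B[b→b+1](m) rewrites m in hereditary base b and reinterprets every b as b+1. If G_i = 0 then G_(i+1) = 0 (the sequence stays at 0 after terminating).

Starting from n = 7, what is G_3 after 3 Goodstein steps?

G_0 = 7. HB_2(7) = 2^2 + 2 + 1. Bump = 31. G_1 = 30.
G_1 = 30. HB_3(30) = 3^3 + 3. Bump = 260. G_2 = 259.
G_2 = 259. HB_4(259) = 4^4 + 3. Bump = 3128. G_3 = 3127.
G_3 = 3127. HB_5(3127) = 5^5 + 2. Bump = 46658. G_4 = 46657.

3127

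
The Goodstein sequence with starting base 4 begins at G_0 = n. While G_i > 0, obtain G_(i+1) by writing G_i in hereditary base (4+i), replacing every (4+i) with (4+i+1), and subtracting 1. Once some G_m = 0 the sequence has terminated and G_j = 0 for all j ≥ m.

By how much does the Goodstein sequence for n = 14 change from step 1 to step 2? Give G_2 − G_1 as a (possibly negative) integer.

2

base 4: 14 = 3·4 + 2; at 5: 3·5 + 2 = 17; next = 16
base 5: 16 = 3·5 + 1; at 6: 3·6 + 1 = 19; next = 18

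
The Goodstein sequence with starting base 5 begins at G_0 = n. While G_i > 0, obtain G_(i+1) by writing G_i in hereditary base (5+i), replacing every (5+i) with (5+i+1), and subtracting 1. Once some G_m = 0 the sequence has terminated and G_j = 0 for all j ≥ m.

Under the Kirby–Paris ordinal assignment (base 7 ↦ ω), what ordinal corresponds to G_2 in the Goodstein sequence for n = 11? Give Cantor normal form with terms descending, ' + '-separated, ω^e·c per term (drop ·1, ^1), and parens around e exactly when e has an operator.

[0] 11 ≡ 2·5 + 1 (base 5). Lift 6: 13. −1: 12.
[1] 12 ≡ 2·6 (base 6). Lift 7: 14. −1: 13.

ω + 6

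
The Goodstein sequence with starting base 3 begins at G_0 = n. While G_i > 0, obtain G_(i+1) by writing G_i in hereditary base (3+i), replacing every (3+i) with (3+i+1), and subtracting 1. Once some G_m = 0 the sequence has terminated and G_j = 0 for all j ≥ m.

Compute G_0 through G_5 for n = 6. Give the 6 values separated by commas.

6, 7, 7, 7, 7, 7

6 —HB3→ 2·3 —bump→ 2·4 = 8 —(−1)→ 7
7 —HB4→ 4 + 3 —bump→ 5 + 3 = 8 —(−1)→ 7
7 —HB5→ 5 + 2 —bump→ 6 + 2 = 8 —(−1)→ 7
7 —HB6→ 6 + 1 —bump→ 7 + 1 = 8 —(−1)→ 7
7 —HB7→ 7 —bump→ 8 = 8 —(−1)→ 7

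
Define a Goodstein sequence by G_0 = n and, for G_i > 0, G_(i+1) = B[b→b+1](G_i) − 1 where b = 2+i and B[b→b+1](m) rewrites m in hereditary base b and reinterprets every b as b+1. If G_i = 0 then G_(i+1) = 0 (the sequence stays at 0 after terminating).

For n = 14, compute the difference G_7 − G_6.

3352711577

i=0: 14 = 2^(2 + 1) + 2^2 + 2 (b=2); 2→3: 3^(3 + 1) + 3^3 + 3 = 111; 111−1 = 110
i=1: 110 = 3^(3 + 1) + 3^3 + 2 (b=3); 3→4: 4^(4 + 1) + 4^4 + 2 = 1282; 1282−1 = 1281
i=2: 1281 = 4^(4 + 1) + 4^4 + 1 (b=4); 4→5: 5^(5 + 1) + 5^5 + 1 = 18751; 18751−1 = 18750
i=3: 18750 = 5^(5 + 1) + 5^5 (b=5); 5→6: 6^(6 + 1) + 6^6 = 326592; 326592−1 = 326591
i=4: 326591 = 6^(6 + 1) + 5·6^5 + 5·6^4 + 5·6^3 + 5·6^2 + 5·6 + 5 (b=6); 6→7: 7^(7 + 1) + 5·7^5 + 5·7^4 + 5·7^3 + 5·7^2 + 5·7 + 5 = 5862841; 5862841−1 = 5862840
i=5: 5862840 = 7^(7 + 1) + 5·7^5 + 5·7^4 + 5·7^3 + 5·7^2 + 5·7 + 4 (b=7); 7→8: 8^(8 + 1) + 5·8^5 + 5·8^4 + 5·8^3 + 5·8^2 + 5·8 + 4 = 134404972; 134404972−1 = 134404971
i=6: 134404971 = 8^(8 + 1) + 5·8^5 + 5·8^4 + 5·8^3 + 5·8^2 + 5·8 + 3 (b=8); 8→9: 9^(9 + 1) + 5·9^5 + 5·9^4 + 5·9^3 + 5·9^2 + 5·9 + 3 = 3487116549; 3487116549−1 = 3487116548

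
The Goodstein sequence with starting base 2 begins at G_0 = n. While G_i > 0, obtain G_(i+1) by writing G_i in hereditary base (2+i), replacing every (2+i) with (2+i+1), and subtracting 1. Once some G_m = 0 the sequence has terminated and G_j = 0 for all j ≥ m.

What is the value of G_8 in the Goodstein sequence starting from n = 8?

8 —HB2→ 2^(2 + 1) —bump→ 3^(3 + 1) = 81 —(−1)→ 80
80 —HB3→ 2·3^3 + 2·3^2 + 2·3 + 2 —bump→ 2·4^4 + 2·4^2 + 2·4 + 2 = 554 —(−1)→ 553
553 —HB4→ 2·4^4 + 2·4^2 + 2·4 + 1 —bump→ 2·5^5 + 2·5^2 + 2·5 + 1 = 6311 —(−1)→ 6310
6310 —HB5→ 2·5^5 + 2·5^2 + 2·5 —bump→ 2·6^6 + 2·6^2 + 2·6 = 93396 —(−1)→ 93395
93395 —HB6→ 2·6^6 + 2·6^2 + 6 + 5 —bump→ 2·7^7 + 2·7^2 + 7 + 5 = 1647196 —(−1)→ 1647195
1647195 —HB7→ 2·7^7 + 2·7^2 + 7 + 4 —bump→ 2·8^8 + 2·8^2 + 8 + 4 = 33554572 —(−1)→ 33554571
33554571 —HB8→ 2·8^8 + 2·8^2 + 8 + 3 —bump→ 2·9^9 + 2·9^2 + 9 + 3 = 774841152 —(−1)→ 774841151
774841151 —HB9→ 2·9^9 + 2·9^2 + 9 + 2 —bump→ 2·10^10 + 2·10^2 + 10 + 2 = 20000000212 —(−1)→ 20000000211

20000000211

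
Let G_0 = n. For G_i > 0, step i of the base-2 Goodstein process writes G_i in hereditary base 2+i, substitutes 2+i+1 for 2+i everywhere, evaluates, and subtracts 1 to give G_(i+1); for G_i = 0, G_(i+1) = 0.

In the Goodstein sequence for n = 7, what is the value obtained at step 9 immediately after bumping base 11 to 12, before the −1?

[0] 7 ≡ 2^2 + 2 + 1 (base 2). Lift 3: 31. −1: 30.
[1] 30 ≡ 3^3 + 3 (base 3). Lift 4: 260. −1: 259.
[2] 259 ≡ 4^4 + 3 (base 4). Lift 5: 3128. −1: 3127.
[3] 3127 ≡ 5^5 + 2 (base 5). Lift 6: 46658. −1: 46657.
[4] 46657 ≡ 6^6 + 1 (base 6). Lift 7: 823544. −1: 823543.
[5] 823543 ≡ 7^7 (base 7). Lift 8: 16777216. −1: 16777215.
[6] 16777215 ≡ 7·8^7 + 7·8^6 + 7·8^5 + 7·8^4 + 7·8^3 + 7·8^2 + 7·8 + 7 (base 8). Lift 9: 37665880. −1: 37665879.
[7] 37665879 ≡ 7·9^7 + 7·9^6 + 7·9^5 + 7·9^4 + 7·9^3 + 7·9^2 + 7·9 + 6 (base 9). Lift 10: 77777776. −1: 77777775.
[8] 77777775 ≡ 7·10^7 + 7·10^6 + 7·10^5 + 7·10^4 + 7·10^3 + 7·10^2 + 7·10 + 5 (base 10). Lift 11: 150051214. −1: 150051213.

273624712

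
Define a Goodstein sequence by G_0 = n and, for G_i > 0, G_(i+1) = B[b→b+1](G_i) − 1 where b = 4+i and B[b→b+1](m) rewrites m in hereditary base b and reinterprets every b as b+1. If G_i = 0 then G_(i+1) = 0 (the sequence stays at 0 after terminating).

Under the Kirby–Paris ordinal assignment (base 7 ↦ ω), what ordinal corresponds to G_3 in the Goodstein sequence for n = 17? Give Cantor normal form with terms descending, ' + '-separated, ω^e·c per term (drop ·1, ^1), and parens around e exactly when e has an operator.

ω·5 + 4

[0] 17 ≡ 4^2 + 1 (base 4). Lift 5: 26. −1: 25.
[1] 25 ≡ 5^2 (base 5). Lift 6: 36. −1: 35.
[2] 35 ≡ 5·6 + 5 (base 6). Lift 7: 40. −1: 39.
[3] 39 ≡ 5·7 + 4 (base 7). Lift 8: 44. −1: 43.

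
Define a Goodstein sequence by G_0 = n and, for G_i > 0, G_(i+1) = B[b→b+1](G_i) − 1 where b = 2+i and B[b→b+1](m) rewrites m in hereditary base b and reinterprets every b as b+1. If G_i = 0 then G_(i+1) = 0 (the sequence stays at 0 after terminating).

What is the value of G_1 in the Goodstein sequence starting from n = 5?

i=0: 5 = 2^2 + 1 (b=2); 2→3: 3^3 + 1 = 28; 28−1 = 27
i=1: 27 = 3^3 (b=3); 3→4: 4^4 = 256; 256−1 = 255

27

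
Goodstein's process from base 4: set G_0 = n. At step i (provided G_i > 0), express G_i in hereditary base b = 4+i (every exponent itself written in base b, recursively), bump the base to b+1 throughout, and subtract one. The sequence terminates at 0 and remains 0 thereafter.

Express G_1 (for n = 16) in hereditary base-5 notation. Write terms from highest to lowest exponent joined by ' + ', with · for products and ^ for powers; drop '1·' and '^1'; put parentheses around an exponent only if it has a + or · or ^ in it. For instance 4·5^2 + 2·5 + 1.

4·5 + 4

16 —HB4→ 4^2 —bump→ 5^2 = 25 —(−1)→ 24
24 —HB5→ 4·5 + 4 —bump→ 4·6 + 4 = 28 —(−1)→ 27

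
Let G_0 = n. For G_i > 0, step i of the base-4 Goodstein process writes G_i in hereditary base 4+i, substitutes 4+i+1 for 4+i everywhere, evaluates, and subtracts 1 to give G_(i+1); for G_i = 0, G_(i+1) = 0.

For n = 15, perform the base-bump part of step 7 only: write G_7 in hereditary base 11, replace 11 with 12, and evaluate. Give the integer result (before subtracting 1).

G_0=15  [base 4] 3·4 + 3  →[4↦5]→  3·5 + 3 = 18  −1 ⇒ G_1=17
G_1=17  [base 5] 3·5 + 2  →[5↦6]→  3·6 + 2 = 20  −1 ⇒ G_2=19
G_2=19  [base 6] 3·6 + 1  →[6↦7]→  3·7 + 1 = 22  −1 ⇒ G_3=21
G_3=21  [base 7] 3·7  →[7↦8]→  3·8 = 24  −1 ⇒ G_4=23
G_4=23  [base 8] 2·8 + 7  →[8↦9]→  2·9 + 7 = 25  −1 ⇒ G_5=24
G_5=24  [base 9] 2·9 + 6  →[9↦10]→  2·10 + 6 = 26  −1 ⇒ G_6=25
G_6=25  [base 10] 2·10 + 5  →[10↦11]→  2·11 + 5 = 27  −1 ⇒ G_7=26
G_7=26  [base 11] 2·11 + 4  →[11↦12]→  2·12 + 4 = 28  −1 ⇒ G_8=27

28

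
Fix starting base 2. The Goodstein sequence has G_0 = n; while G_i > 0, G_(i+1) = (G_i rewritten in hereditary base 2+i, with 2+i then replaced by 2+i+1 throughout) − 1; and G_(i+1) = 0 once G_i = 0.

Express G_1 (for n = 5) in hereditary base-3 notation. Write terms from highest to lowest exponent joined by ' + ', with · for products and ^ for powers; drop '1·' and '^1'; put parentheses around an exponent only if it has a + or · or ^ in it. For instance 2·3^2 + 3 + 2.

3^3

G_0=5  [base 2] 2^2 + 1  →[2↦3]→  3^3 + 1 = 28  −1 ⇒ G_1=27
G_1=27  [base 3] 3^3  →[3↦4]→  4^4 = 256  −1 ⇒ G_2=255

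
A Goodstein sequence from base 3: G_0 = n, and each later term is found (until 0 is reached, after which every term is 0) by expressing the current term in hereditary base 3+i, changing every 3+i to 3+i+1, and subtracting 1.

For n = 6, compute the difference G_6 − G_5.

6 —HB3→ 2·3 —bump→ 2·4 = 8 —(−1)→ 7
7 —HB4→ 4 + 3 —bump→ 5 + 3 = 8 —(−1)→ 7
7 —HB5→ 5 + 2 —bump→ 6 + 2 = 8 —(−1)→ 7
7 —HB6→ 6 + 1 —bump→ 7 + 1 = 8 —(−1)→ 7
7 —HB7→ 7 —bump→ 8 = 8 —(−1)→ 7
7 —HB8→ 7 —bump→ 7 = 7 —(−1)→ 6

-1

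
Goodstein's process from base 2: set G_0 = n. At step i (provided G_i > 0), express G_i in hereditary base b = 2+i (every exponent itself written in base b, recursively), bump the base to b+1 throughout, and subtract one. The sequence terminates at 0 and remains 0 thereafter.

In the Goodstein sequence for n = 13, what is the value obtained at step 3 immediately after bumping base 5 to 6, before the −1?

13 —HB2→ 2^(2 + 1) + 2^2 + 1 —bump→ 3^(3 + 1) + 3^3 + 1 = 109 —(−1)→ 108
108 —HB3→ 3^(3 + 1) + 3^3 —bump→ 4^(4 + 1) + 4^4 = 1280 —(−1)→ 1279
1279 —HB4→ 4^(4 + 1) + 3·4^3 + 3·4^2 + 3·4 + 3 —bump→ 5^(5 + 1) + 3·5^3 + 3·5^2 + 3·5 + 3 = 16093 —(−1)→ 16092
16092 —HB5→ 5^(5 + 1) + 3·5^3 + 3·5^2 + 3·5 + 2 —bump→ 6^(6 + 1) + 3·6^3 + 3·6^2 + 3·6 + 2 = 280712 —(−1)→ 280711

280712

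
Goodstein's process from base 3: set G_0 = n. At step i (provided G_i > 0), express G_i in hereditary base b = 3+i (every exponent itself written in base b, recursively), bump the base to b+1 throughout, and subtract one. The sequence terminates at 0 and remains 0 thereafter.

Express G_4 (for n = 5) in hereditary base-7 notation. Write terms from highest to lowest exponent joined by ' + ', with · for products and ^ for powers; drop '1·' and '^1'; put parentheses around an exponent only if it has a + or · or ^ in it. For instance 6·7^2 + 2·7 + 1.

4

step 0: 5 = 3 + 2; sub 4 for 3: 4 + 2; = 6; G_1 = 6−1 = 5
step 1: 5 = 4 + 1; sub 5 for 4: 5 + 1; = 6; G_2 = 6−1 = 5
step 2: 5 = 5; sub 6 for 5: 6; = 6; G_3 = 6−1 = 5
step 3: 5 = 5; sub 7 for 6: 5; = 5; G_4 = 5−1 = 4
step 4: 4 = 4; sub 8 for 7: 4; = 4; G_5 = 4−1 = 3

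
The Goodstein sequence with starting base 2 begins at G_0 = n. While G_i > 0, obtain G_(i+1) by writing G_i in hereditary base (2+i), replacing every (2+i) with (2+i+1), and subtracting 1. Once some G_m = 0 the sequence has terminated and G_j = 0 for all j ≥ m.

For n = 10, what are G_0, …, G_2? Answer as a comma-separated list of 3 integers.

G_0 = 10. HB_2(10) = 2^(2 + 1) + 2. Bump = 84. G_1 = 83.
G_1 = 83. HB_3(83) = 3^(3 + 1) + 2. Bump = 1026. G_2 = 1025.

10, 83, 1025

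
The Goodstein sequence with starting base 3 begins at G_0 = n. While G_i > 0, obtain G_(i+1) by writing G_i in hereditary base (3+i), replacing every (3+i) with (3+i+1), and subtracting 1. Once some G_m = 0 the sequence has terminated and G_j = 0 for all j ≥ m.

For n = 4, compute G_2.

4

4 —HB3→ 3 + 1 —bump→ 4 + 1 = 5 —(−1)→ 4
4 —HB4→ 4 —bump→ 5 = 5 —(−1)→ 4
4 —HB5→ 4 —bump→ 4 = 4 —(−1)→ 3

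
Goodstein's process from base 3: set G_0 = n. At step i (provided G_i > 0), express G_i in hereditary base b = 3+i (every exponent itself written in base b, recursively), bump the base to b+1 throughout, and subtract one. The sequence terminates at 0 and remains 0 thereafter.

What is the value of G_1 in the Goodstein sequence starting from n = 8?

9

(0) 8|_3 = 2·3 + 2 ↦ 2·4 + 2|_4 = 10 ⇒ 9
(1) 9|_4 = 2·4 + 1 ↦ 2·5 + 1|_5 = 11 ⇒ 10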